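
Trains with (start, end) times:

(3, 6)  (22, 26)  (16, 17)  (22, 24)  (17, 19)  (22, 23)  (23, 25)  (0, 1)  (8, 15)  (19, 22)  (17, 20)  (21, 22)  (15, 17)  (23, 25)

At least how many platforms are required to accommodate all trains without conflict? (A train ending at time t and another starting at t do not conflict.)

starts: [0, 3, 8, 15, 16, 17, 17, 19, 21, 22, 22, 22, 23, 23]
ends:   [1, 6, 15, 17, 17, 19, 20, 22, 22, 23, 24, 25, 25, 26]
s0→1 e1→0 s3→1 e6→0 s8→1 e15→0 s15→1 s16→2 e17→1 e17→0 s17→1 s17→2 e19→1 s19→2 e20→1 s21→2 e22→1 e22→0 s22→1 s22→2 s22→3 e23→2 s23→3 s23→4  — peak 4.

4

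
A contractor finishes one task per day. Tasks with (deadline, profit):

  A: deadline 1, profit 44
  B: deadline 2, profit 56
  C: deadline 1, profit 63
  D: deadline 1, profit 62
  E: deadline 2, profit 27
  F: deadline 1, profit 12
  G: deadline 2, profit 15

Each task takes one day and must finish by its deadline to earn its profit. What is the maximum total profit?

Profit order: C=63 D=62 B=56 A=44 E=27 G=15 F=12
Assign: C→slot 1, D skipped, B→slot 2, A skipped, E skipped, G skipped, F skipped.
Slots: [1:C] [2:B]
Profit = 63 + 56 = 119

119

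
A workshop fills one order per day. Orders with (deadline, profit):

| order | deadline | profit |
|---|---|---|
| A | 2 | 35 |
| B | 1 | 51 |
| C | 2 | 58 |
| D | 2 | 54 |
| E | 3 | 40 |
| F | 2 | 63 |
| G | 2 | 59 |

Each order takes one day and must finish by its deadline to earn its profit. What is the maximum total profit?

Profit order: F=63 G=59 C=58 D=54 B=51 E=40 A=35
Assign: F→slot 2, G→slot 1, C skipped, D skipped, B skipped, E→slot 3, A skipped.
Slots: [1:G] [2:F] [3:E]
Profit = 59 + 63 + 40 = 162

162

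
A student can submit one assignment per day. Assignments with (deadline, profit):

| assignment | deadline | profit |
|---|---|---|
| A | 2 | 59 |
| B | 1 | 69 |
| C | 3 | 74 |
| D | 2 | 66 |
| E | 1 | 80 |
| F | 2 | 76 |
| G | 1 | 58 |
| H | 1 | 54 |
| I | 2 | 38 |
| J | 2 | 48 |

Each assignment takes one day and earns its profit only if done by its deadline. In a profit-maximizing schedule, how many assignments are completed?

Profit order: E=80 F=76 C=74 B=69 D=66 A=59 G=58 H=54 J=48 I=38
Assign: E→slot 1, F→slot 2, C→slot 3, B skipped, D skipped, A skipped, G skipped, H skipped, J skipped, I skipped.
Slots: [1:E] [2:F] [3:C]
3 of 10 scheduled.

3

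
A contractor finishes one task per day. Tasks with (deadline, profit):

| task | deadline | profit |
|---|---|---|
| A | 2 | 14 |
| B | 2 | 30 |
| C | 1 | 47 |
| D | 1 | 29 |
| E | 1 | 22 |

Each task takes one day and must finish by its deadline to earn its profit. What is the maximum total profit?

Profit order: C=47 B=30 D=29 E=22 A=14
Assign: C→slot 1, B→slot 2, D skipped, E skipped, A skipped.
Slots: [1:C] [2:B]
Profit = 47 + 30 = 77

77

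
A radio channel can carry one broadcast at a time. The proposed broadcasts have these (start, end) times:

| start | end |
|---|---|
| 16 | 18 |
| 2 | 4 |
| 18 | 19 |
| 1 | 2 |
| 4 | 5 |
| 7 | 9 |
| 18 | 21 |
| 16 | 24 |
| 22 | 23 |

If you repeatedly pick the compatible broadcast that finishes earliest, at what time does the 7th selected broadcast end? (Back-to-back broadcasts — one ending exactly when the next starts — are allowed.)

23

Sorted by end: (1,2)  (2,4)  (4,5)  (7,9)  (16,18)  (18,19)  (18,21)  (22,23)  (16,24)
take (1,2); take (2,4); take (4,5); take (7,9); take (16,18); take (18,19); take (22,23).
Selected: (1,2) (2,4) (4,5) (7,9) (16,18) (18,19) (22,23)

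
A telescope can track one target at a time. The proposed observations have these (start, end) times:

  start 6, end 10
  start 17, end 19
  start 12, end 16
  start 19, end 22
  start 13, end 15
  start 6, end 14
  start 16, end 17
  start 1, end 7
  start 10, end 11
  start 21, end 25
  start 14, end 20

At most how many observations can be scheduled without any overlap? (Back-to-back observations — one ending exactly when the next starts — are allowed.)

Greedy by earliest finish: after sorting by end time, pick each interval compatible with the last pick.
Sorted by end: (1,7)  (6,10)  (10,11)  (6,14)  (13,15)  (12,16)  (16,17)  (17,19)  (14,20)  (19,22)  (21,25)
take (1,7); skip (6,10); take (10,11); take (13,15); skip (12,16); take (16,17); take (17,19); take (19,22).
Selected 6 observations.

6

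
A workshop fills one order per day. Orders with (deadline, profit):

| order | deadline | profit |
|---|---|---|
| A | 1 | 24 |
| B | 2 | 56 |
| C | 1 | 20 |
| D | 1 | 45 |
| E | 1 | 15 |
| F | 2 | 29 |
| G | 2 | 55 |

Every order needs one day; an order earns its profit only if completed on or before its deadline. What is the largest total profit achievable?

Sort by profit descending; place each in the latest free slot ≤ its deadline.
Profit order: B=56 G=55 D=45 F=29 A=24 C=20 E=15
Assign: B→slot 2, G→slot 1, D skipped, F skipped, A skipped, C skipped, E skipped.
Slots: [1:G] [2:B]
Profit = 55 + 56 = 111

111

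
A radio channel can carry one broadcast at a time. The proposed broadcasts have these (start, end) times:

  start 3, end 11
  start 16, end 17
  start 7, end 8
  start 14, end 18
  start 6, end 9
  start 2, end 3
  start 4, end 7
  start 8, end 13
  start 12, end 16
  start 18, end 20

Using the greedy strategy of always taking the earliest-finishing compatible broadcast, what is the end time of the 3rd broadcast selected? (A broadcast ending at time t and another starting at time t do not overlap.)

8

Greedy by earliest finish: after sorting by end time, pick each interval compatible with the last pick.
Sorted by end: (2,3)  (4,7)  (7,8)  (6,9)  (3,11)  (8,13)  (12,16)  (16,17)  (14,18)  (18,20)
take (2,3); take (4,7); take (7,8); skip (3,11); take (8,13); skip (12,16); take (16,17); skip (14,18); take (18,20).
Selected: (2,3) (4,7) (7,8) (8,13) (16,17) (18,20)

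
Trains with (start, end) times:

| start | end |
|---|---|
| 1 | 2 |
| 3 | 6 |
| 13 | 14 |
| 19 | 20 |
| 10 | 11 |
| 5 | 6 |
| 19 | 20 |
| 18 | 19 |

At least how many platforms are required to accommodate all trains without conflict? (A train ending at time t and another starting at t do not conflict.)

The answer is the maximum number of intervals overlapping at any instant.
Events (time:±→running): 1:+→1 2:-→0 3:+→1 5:+→2 … peak 2.

2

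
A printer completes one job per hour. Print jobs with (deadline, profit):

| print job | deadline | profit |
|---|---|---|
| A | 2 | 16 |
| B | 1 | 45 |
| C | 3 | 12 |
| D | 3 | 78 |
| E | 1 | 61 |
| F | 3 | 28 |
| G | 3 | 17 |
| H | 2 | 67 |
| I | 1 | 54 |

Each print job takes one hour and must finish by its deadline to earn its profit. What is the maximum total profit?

Take jobs in profit order; each goes to the latest open slot no later than its deadline.
Profit order: D=78 H=67 E=61 I=54 B=45 F=28 G=17 A=16 C=12
Assign: D→slot 3, H→slot 2, E→slot 1, I skipped, B skipped, F skipped, G skipped, A skipped, C skipped.
Slots: [1:E] [2:H] [3:D]
Profit = 61 + 67 + 78 = 206

206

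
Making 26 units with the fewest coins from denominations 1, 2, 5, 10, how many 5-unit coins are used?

Use the largest denomination that fits, subtract, and repeat.
26 − 2×10→6 − 1×5→1 − 1×1→0
Count of 5: 1

1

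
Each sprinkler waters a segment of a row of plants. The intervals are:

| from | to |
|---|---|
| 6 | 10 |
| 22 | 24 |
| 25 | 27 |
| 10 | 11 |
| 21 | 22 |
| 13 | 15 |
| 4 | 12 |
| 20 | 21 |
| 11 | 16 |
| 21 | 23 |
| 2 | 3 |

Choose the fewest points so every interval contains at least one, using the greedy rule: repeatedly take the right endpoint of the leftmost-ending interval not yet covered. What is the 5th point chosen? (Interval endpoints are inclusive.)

Process intervals by earliest right end; each time one isn't hit yet, stab at its right endpoint.
Sorted: [2,3] [6,10] [10,11] [4,12] [13,15] [11,16] [20,21] [21,22] [21,23] [22,24] [25,27]
{[2,3]} hit by 3; {[6,10],[10,11],[4,12]} hit by 10; {[13,15],[11,16]} hit by 15; {[20,21],[21,22],[21,23]} hit by 21; {[22,24]} hit by 24; {[25,27]} hit by 27.
Points: 3, 10, 15, 21, 24, 27 (6 total).

24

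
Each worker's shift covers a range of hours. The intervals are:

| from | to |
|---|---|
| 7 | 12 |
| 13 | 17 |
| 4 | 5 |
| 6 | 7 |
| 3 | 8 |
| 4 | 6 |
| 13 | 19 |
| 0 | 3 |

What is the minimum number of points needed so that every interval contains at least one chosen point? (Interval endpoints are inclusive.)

4

Sorted: [0,3] [4,5] [4,6] [6,7] [3,8] [7,12] [13,17] [13,19]
{[0,3]} hit by 3; {[4,5],[4,6]} hit by 5; {[6,7],[3,8],[7,12]} hit by 7; {[13,17],[13,19]} hit by 17.
Points: 3, 5, 7, 17 (4 total).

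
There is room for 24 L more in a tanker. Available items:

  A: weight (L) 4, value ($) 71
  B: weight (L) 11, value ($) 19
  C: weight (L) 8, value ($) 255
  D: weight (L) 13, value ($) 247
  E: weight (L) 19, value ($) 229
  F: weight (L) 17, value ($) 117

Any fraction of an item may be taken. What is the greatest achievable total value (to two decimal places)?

555.25

Sort by value per unit weight and fill in that order.
Ratios (sorted): C 31.88, D 19.00, A 17.75, E 12.05, F 6.88, B 1.73
take C (8 @ 255); take D (13 @ 247); take 3/4 of A → 53.25. Capacity used 24/24.
Total value = 555.25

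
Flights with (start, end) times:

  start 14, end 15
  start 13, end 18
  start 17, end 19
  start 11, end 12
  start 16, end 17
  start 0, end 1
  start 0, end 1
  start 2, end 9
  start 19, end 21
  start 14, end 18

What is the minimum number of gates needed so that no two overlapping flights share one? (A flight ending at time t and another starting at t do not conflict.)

Events (time:±→running): 0:+→1 0:+→2 1:-→1 1:-→0 2:+→1 9:-→0 11:+→1 12:-→0 13:+→1 14:+→2 14:+→3 … peak 3.

3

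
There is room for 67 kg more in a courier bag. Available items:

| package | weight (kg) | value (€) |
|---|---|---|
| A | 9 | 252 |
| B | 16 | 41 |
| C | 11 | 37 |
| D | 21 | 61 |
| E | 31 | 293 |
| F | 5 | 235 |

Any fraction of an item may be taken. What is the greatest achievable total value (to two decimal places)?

848.95

Sort by value per unit weight and fill in that order.
Ratios (sorted): F 47.00, A 28.00, E 9.45, C 3.36, D 2.90, B 2.56
take F (5 @ 235); take A (9 @ 252); take E (31 @ 293); take C (11 @ 37); take 11/21 of D → 31.95. Capacity used 67/67.
Total value = 848.95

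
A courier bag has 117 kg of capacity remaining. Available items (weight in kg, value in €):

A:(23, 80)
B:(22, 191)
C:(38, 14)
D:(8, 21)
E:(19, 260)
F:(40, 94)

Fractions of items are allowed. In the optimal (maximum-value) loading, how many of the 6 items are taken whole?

5

Sort by value per unit weight and fill in that order.
Ratios (sorted): E 13.68, B 8.68, A 3.48, D 2.62, F 2.35, C 0.37
take E (19 @ 260); take B (22 @ 191); take A (23 @ 80); take D (8 @ 21); take F (40 @ 94); take 5/38 of C → 1.84. Capacity used 117/117.
5 item(s) taken whole; one partial (take 5/38 of C).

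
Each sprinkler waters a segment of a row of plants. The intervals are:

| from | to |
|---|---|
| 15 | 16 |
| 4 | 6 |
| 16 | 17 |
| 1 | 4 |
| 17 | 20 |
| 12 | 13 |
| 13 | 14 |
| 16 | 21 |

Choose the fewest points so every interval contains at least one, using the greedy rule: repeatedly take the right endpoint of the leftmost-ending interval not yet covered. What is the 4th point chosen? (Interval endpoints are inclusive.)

Sorted: [1,4] [4,6] [12,13] [13,14] [15,16] [16,17] [17,20] [16,21]
{[1,4],[4,6]} hit by 4; {[12,13],[13,14]} hit by 13; {[15,16],[16,17]} hit by 16; {[17,20],[16,21]} hit by 20.
Points: 4, 13, 16, 20 (4 total).

20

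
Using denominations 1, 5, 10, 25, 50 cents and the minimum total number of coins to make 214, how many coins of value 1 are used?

Use the largest denomination that fits, subtract, and repeat.
214 − 4×50→14 − 1×10→4 − 4×1→0
Count of 1: 4

4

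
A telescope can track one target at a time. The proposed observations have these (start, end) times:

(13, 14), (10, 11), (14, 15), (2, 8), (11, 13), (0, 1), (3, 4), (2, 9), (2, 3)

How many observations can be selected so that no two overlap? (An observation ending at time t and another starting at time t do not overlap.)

7

Greedy by earliest finish: after sorting by end time, pick each interval compatible with the last pick.
Sorted by end: (0,1)  (2,3)  (3,4)  (2,8)  (2,9)  (10,11)  (11,13)  (13,14)  (14,15)
take (0,1); take (2,3); take (3,4); take (10,11); take (11,13); take (13,14); take (14,15).
Selected 7 observations.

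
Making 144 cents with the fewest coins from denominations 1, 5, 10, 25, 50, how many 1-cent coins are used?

4

Use the largest denomination that fits, subtract, and repeat.
144 − 2×50→44 − 1×25→19 − 1×10→9 − 1×5→4 − 4×1→0
Count of 1: 4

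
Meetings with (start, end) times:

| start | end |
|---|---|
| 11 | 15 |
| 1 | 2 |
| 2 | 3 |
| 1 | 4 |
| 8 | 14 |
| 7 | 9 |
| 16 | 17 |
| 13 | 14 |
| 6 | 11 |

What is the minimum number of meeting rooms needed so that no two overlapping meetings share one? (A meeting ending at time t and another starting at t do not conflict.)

3

The answer is the maximum number of intervals overlapping at any instant.
starts: [1, 1, 2, 6, 7, 8, 11, 13, 16]
ends:   [2, 3, 4, 9, 11, 14, 14, 15, 17]
s1→1 s1→2 e2→1 s2→2 e3→1 e4→0 s6→1 s7→2 s8→3  — peak 3.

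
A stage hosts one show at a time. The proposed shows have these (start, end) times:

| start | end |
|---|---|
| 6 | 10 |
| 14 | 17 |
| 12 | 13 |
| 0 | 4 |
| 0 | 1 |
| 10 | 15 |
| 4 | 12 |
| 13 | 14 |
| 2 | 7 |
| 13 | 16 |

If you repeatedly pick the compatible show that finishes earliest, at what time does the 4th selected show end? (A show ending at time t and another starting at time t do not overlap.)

Sorted by end: (0,1)  (0,4)  (2,7)  (6,10)  (4,12)  (12,13)  (13,14)  (10,15)  (13,16)  (14,17)
take (0,1); skip (0,4); take (2,7); skip (6,10); skip (4,12); take (12,13); take (13,14); take (14,17).
Selected: (0,1) (2,7) (12,13) (13,14) (14,17)

14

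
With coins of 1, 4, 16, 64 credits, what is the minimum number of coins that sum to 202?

7

202 = 3×64 + 2×4 + 2×1
Total coins = 3 + 2 + 2 = 7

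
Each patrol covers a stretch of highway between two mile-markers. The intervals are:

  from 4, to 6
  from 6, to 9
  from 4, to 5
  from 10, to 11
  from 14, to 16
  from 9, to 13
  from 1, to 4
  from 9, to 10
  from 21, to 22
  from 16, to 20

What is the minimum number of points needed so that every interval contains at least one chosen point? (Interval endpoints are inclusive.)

5

Sort by right endpoint; whenever an interval is uncovered, place a point at its right end.
By right end: [1,4]  [4,5]  [4,6]  [6,9]  [9,10]  [10,11]  [9,13]  [14,16]  [16,20]  [21,22]
[1,4] uncovered → point at 4; [6,9] uncovered → point at 9; [10,11] uncovered → point at 11; [14,16] uncovered → point at 16; [21,22] uncovered → point at 22.
Points: 4, 9, 11, 16, 22 (5 total).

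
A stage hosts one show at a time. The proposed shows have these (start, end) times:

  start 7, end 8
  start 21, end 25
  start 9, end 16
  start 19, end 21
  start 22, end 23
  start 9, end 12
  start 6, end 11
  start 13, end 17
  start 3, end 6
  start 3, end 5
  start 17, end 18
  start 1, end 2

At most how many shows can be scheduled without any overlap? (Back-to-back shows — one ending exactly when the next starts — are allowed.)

8

Sort by end time and greedily take each interval whose start is ≥ the last chosen end.
By end time: (1,2), (3,5), (3,6), (7,8), (6,11), (9,12), (9,16), (13,17), (17,18), (19,21), (22,23), (21,25).
Pick (1,2); next start ≥ 2 → (3,5); next start ≥ 5 → (7,8); next start ≥ 8 → (9,12); next start ≥ 12 → (13,17); next start ≥ 17 → (17,18); next start ≥ 18 → (19,21); next start ≥ 21 → (22,23).
Selected 8 shows.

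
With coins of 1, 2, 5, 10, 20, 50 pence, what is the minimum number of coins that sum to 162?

5

Use the largest denomination that fits, subtract, and repeat.
162 = 3×50 + 1×10 + 1×2
Total coins = 3 + 1 + 1 = 5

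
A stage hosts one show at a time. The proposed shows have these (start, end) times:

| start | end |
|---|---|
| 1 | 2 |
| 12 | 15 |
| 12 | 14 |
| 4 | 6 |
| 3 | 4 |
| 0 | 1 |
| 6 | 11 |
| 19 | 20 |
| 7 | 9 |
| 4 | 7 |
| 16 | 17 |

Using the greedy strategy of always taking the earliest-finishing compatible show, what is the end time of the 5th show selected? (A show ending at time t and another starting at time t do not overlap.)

Sort by end time and greedily take each interval whose start is ≥ the last chosen end.
By end time: (0,1), (1,2), (3,4), (4,6), (4,7), (7,9), (6,11), (12,14), (12,15), (16,17), (19,20).
Pick (0,1); next start ≥ 1 → (1,2); next start ≥ 2 → (3,4); next start ≥ 4 → (4,6); next start ≥ 6 → (7,9); next start ≥ 9 → (12,14); next start ≥ 14 → (16,17); next start ≥ 17 → (19,20).
Selected: (0,1) (1,2) (3,4) (4,6) (7,9) (12,14) (16,17) (19,20)

9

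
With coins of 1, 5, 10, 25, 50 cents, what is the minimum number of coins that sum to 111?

4

111 − 2×50→11 − 1×10→1 − 1×1→0
Total coins = 2 + 1 + 1 = 4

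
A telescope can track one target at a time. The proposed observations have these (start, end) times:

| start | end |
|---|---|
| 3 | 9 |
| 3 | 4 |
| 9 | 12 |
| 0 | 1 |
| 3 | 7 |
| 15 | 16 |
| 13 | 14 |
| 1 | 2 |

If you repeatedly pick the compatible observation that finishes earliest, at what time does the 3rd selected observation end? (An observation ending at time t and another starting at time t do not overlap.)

Greedy by earliest finish: after sorting by end time, pick each interval compatible with the last pick.
Sorted by end: (0,1)  (1,2)  (3,4)  (3,7)  (3,9)  (9,12)  (13,14)  (15,16)
take (0,1); take (1,2); take (3,4); skip (3,9); take (9,12); take (13,14); take (15,16).
Selected: (0,1) (1,2) (3,4) (9,12) (13,14) (15,16)

4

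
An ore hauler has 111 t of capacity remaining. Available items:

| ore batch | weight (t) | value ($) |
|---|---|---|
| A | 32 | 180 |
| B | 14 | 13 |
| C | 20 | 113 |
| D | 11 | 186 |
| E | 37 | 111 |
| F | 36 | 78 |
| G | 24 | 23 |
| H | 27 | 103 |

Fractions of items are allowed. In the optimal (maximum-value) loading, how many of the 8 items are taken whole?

Ratios (sorted): D 16.91, C 5.65, A 5.62, H 3.81, E 3.00, F 2.17, G 0.96, B 0.93
take D (11 @ 186); take C (20 @ 113); take A (32 @ 180); take H (27 @ 103); take 21/37 of E → 63.00. Capacity used 111/111.
4 item(s) taken whole; one partial (take 21/37 of E).

4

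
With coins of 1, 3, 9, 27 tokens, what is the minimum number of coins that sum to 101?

7

Use the largest denomination that fits, subtract, and repeat.
101 = 3×27 + 2×9 + 2×1
Total coins = 3 + 2 + 2 = 7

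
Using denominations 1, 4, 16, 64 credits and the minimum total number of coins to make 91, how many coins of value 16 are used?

1

91 = 1×64 + 1×16 + 2×4 + 3×1
Count of 16: 1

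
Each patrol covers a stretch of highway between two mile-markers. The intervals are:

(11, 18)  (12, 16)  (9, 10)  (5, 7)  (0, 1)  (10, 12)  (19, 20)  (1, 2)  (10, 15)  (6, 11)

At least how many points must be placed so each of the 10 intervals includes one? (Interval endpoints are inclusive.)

Sort by right endpoint; whenever an interval is uncovered, place a point at its right end.
Sorted: [0,1] [1,2] [5,7] [9,10] [6,11] [10,12] [10,15] [12,16] [11,18] [19,20]
{[0,1],[1,2]} hit by 1; {[5,7]} hit by 7; {[9,10],[6,11],[10,12],[10,15]} hit by 10; {[12,16],[11,18]} hit by 16; {[19,20]} hit by 20.
Points: 1, 7, 10, 16, 20 (5 total).

5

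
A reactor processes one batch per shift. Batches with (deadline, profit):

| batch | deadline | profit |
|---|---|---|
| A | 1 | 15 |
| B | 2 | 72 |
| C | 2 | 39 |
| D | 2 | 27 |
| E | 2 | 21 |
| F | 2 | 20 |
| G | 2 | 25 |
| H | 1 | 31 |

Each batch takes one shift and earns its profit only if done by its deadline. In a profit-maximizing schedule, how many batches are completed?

Sort by profit descending; place each in the latest free slot ≤ its deadline.
Profit order: B=72 C=39 H=31 D=27 G=25 E=21 F=20 A=15
Assign: B→slot 2, C→slot 1, H skipped, D skipped, G skipped, E skipped, F skipped, A skipped.
Slots: [1:C] [2:B]
2 of 8 scheduled.

2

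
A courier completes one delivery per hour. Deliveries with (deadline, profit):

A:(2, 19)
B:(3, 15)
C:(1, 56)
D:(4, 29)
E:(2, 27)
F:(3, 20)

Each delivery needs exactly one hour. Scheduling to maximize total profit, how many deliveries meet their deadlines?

Take jobs in profit order; each goes to the latest open slot no later than its deadline.
Profit order: C=56 D=29 E=27 F=20 A=19 B=15
Assign: C→slot 1, D→slot 4, E→slot 2, F→slot 3, A skipped, B skipped.
Slots: [1:C] [2:E] [3:F] [4:D]
4 of 6 scheduled.

4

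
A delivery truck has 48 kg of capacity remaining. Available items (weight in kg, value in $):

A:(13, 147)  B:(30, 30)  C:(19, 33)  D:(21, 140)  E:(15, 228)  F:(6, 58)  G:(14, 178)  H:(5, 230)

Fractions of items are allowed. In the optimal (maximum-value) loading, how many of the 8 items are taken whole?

4

Greedy by value/weight ratio, highest first.
Order: H (230/5=46.00) > E (228/15=15.20) > G (178/14=12.71) > A (147/13=11.31) > F (58/6=9.67) > D (140/21=6.67) > C (33/19=1.74) > B (30/30=1.00)
Fill: take H (5 @ 230) → take E (15 @ 228) → take G (14 @ 178) → take A (13 @ 147) → take 1/6 of F → 9.67; 48/48 used.
4 item(s) taken whole; one partial (take 1/6 of F).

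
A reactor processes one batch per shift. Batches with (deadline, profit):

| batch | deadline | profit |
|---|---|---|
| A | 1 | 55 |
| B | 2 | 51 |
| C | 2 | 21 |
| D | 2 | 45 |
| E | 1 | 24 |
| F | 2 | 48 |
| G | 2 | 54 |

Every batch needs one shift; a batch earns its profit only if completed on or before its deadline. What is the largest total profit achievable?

Take jobs in profit order; each goes to the latest open slot no later than its deadline.
Profit order: A=55 G=54 B=51 F=48 D=45 E=24 C=21
Assign: A→slot 1, G→slot 2, B skipped, F skipped, D skipped, E skipped, C skipped.
Slots: [1:A] [2:G]
Profit = 55 + 54 = 109

109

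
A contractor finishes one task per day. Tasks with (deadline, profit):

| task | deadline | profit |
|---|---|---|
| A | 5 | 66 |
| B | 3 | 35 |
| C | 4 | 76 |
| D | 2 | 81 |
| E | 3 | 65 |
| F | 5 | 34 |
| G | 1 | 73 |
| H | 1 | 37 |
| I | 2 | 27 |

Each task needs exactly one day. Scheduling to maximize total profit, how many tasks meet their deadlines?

5

Sort by profit descending; place each in the latest free slot ≤ its deadline.
Profit order: D=81 C=76 G=73 A=66 E=65 H=37 B=35 F=34 I=27
Assign: D→slot 2, C→slot 4, G→slot 1, A→slot 5, E→slot 3, H skipped, B skipped, F skipped, I skipped.
Slots: [1:G] [2:D] [3:E] [4:C] [5:A]
5 of 9 scheduled.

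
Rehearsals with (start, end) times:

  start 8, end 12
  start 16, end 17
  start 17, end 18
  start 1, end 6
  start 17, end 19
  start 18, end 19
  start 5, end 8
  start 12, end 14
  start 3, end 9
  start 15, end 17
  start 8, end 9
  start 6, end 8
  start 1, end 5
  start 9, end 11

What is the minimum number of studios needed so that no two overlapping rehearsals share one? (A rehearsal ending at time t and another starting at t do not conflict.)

3

Events (time:±→running): 1:+→1 1:+→2 3:+→3 … peak 3.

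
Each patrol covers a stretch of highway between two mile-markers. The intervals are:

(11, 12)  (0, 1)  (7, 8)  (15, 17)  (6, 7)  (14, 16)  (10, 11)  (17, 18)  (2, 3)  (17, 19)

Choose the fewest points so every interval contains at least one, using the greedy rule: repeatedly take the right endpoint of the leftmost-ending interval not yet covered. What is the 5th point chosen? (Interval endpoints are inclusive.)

Sort by right endpoint; whenever an interval is uncovered, place a point at its right end.
By right end: [0,1]  [2,3]  [6,7]  [7,8]  [10,11]  [11,12]  [14,16]  [15,17]  [17,18]  [17,19]
[0,1] uncovered → point at 1; [2,3] uncovered → point at 3; [6,7] uncovered → point at 7; [10,11] uncovered → point at 11; [14,16] uncovered → point at 16; [17,18] uncovered → point at 18.
Points: 1, 3, 7, 11, 16, 18 (6 total).

16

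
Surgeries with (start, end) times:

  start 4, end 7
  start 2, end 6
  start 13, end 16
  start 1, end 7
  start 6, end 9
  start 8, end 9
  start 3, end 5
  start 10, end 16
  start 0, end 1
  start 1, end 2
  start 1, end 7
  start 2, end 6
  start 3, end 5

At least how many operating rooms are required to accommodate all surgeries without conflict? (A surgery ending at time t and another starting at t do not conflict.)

7

starts: [0, 1, 1, 1, 2, 2, 3, 3, 4, 6, 8, 10, 13]
ends:   [1, 2, 5, 5, 6, 6, 7, 7, 7, 9, 9, 16, 16]
s0→1 e1→0 s1→1 s1→2 s1→3 e2→2 s2→3 s2→4 s3→5 s3→6 s4→7  — peak 7.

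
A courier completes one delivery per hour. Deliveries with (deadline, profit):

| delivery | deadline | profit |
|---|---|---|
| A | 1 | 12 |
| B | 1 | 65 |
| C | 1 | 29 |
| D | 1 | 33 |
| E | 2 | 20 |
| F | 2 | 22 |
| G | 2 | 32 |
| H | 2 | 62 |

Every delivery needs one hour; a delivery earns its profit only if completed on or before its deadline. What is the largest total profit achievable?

By profit: B(d1,65), H(d2,62), D(d1,33), G(d2,32), C(d1,29), F(d2,22), E(d2,20), A(d1,12)
B→slot 1; H→slot 2; D skipped; G skipped; C skipped; F skipped; E skipped; A skipped.
Profit = 65 + 62 = 127

127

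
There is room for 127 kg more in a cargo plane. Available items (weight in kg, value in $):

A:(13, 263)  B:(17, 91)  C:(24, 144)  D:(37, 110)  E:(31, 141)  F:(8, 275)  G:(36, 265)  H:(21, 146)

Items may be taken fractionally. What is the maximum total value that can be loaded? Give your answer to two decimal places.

1220.39

Sort by value per unit weight and fill in that order.
Order: F (275/8=34.38) > A (263/13=20.23) > G (265/36=7.36) > H (146/21=6.95) > C (144/24=6.00) > B (91/17=5.35) > E (141/31=4.55) > D (110/37=2.97)
Fill: take F (8 @ 275) → take A (13 @ 263) → take G (36 @ 265) → take H (21 @ 146) → take C (24 @ 144) → take B (17 @ 91) → take 8/31 of E → 36.39; 127/127 used.
Total value = 1220.39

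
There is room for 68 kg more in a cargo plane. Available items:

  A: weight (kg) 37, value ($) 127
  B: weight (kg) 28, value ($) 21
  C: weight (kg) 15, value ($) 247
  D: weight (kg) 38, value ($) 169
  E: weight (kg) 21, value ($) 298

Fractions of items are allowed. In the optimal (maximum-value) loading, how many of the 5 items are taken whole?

2

Greedy by value/weight ratio, highest first.
Ratios (sorted): C 16.47, E 14.19, D 4.45, A 3.43, B 0.75
take C (15 @ 247); take E (21 @ 298); take 32/38 of D → 142.32. Capacity used 68/68.
2 item(s) taken whole; one partial (take 32/38 of D).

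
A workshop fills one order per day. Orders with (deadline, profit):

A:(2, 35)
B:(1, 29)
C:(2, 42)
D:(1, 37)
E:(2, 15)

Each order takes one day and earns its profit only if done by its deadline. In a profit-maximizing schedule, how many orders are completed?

Profit order: C=42 D=37 A=35 B=29 E=15
Assign: C→slot 2, D→slot 1, A skipped, B skipped, E skipped.
Slots: [1:D] [2:C]
2 of 5 scheduled.

2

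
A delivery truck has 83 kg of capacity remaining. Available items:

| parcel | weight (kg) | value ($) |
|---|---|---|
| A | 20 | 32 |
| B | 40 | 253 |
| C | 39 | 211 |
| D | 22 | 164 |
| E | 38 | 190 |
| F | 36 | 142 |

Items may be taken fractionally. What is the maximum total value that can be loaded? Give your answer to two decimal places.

530.62

Greedy by value/weight ratio, highest first.
Order: D (164/22=7.45) > B (253/40=6.33) > C (211/39=5.41) > E (190/38=5.00) > F (142/36=3.94) > A (32/20=1.60)
Fill: take D (22 @ 164) → take B (40 @ 253) → take 21/39 of C → 113.62; 83/83 used.
Total value = 530.62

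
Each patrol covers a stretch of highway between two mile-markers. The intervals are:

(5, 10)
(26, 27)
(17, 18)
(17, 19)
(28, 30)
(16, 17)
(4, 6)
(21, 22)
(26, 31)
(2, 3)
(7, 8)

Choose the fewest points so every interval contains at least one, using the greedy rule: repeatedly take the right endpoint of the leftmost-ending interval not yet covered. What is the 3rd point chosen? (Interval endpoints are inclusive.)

Process intervals by earliest right end; each time one isn't hit yet, stab at its right endpoint.
By right end: [2,3]  [4,6]  [7,8]  [5,10]  [16,17]  [17,18]  [17,19]  [21,22]  [26,27]  [28,30]  [26,31]
[2,3] uncovered → point at 3; [4,6] uncovered → point at 6; [7,8] uncovered → point at 8; [16,17] uncovered → point at 17; [21,22] uncovered → point at 22; [26,27] uncovered → point at 27; [28,30] uncovered → point at 30.
Points: 3, 6, 8, 17, 22, 27, 30 (7 total).

8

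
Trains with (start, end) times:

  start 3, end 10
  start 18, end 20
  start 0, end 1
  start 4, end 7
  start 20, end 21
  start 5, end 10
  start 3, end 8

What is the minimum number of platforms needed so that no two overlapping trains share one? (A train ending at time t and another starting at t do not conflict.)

4

Events (time:±→running): 0:+→1 1:-→0 3:+→1 3:+→2 4:+→3 5:+→4 … peak 4.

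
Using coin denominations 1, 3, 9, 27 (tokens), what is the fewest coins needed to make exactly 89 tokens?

89 = 3×27 + 2×3 + 2×1
Total coins = 3 + 2 + 2 = 7

7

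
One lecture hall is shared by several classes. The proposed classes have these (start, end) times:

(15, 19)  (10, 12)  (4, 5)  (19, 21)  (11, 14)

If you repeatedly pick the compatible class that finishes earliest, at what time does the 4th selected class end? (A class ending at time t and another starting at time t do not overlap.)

By end time: (4,5), (10,12), (11,14), (15,19), (19,21).
Pick (4,5); next start ≥ 5 → (10,12); next start ≥ 12 → (15,19); next start ≥ 19 → (19,21).
Selected: (4,5) (10,12) (15,19) (19,21)

21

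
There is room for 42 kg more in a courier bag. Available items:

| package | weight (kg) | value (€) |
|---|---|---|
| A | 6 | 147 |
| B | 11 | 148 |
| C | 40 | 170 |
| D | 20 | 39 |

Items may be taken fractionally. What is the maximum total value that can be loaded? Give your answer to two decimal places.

Ratios (sorted): A 24.50, B 13.45, C 4.25, D 1.95
take A (6 @ 147); take B (11 @ 148); take 25/40 of C → 106.25. Capacity used 42/42.
Total value = 401.25

401.25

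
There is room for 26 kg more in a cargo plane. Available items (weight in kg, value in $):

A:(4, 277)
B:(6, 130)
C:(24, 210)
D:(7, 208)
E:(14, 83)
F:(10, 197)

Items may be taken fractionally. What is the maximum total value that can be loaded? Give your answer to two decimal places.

792.30

Ratios (sorted): A 69.25, D 29.71, B 21.67, F 19.70, C 8.75, E 5.93
take A (4 @ 277); take D (7 @ 208); take B (6 @ 130); take 9/10 of F → 177.30. Capacity used 26/26.
Total value = 792.30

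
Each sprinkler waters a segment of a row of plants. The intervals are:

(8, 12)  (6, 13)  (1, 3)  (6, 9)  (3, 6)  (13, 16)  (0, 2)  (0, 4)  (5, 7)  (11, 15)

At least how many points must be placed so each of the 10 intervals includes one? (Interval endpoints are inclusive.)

4

Sorted: [0,2] [1,3] [0,4] [3,6] [5,7] [6,9] [8,12] [6,13] [11,15] [13,16]
{[0,2],[1,3],[0,4]} hit by 2; {[3,6],[5,7],[6,9]} hit by 6; {[8,12],[6,13],[11,15]} hit by 12; {[13,16]} hit by 16.
Points: 2, 6, 12, 16 (4 total).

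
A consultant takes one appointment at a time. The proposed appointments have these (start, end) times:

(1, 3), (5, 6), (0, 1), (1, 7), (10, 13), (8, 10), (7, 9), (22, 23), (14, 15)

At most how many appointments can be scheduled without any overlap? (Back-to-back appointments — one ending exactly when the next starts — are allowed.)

Sort by end time and greedily take each interval whose start is ≥ the last chosen end.
By end time: (0,1), (1,3), (5,6), (1,7), (7,9), (8,10), (10,13), (14,15), (22,23).
Pick (0,1); next start ≥ 1 → (1,3); next start ≥ 3 → (5,6); next start ≥ 6 → (7,9); next start ≥ 9 → (10,13); next start ≥ 13 → (14,15); next start ≥ 15 → (22,23).
Selected 7 appointments.

7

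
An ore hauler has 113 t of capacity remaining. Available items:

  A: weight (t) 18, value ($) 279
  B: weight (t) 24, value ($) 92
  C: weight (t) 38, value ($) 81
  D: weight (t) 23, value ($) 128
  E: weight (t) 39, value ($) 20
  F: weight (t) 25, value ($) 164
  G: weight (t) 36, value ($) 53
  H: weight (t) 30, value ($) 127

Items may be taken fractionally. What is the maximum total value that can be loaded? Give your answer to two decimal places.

763.17

Sort by value per unit weight and fill in that order.
Order: A (279/18=15.50) > F (164/25=6.56) > D (128/23=5.57) > H (127/30=4.23) > B (92/24=3.83) > C (81/38=2.13) > G (53/36=1.47) > E (20/39=0.51)
Fill: take A (18 @ 279) → take F (25 @ 164) → take D (23 @ 128) → take H (30 @ 127) → take 17/24 of B → 65.17; 113/113 used.
Total value = 763.17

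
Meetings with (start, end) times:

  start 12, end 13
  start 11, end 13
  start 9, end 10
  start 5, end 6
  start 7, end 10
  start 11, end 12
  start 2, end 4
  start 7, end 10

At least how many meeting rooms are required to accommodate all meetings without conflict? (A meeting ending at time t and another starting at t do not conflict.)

3

starts: [2, 5, 7, 7, 9, 11, 11, 12]
ends:   [4, 6, 10, 10, 10, 12, 13, 13]
s2→1 e4→0 s5→1 e6→0 s7→1 s7→2 s9→3  — peak 3.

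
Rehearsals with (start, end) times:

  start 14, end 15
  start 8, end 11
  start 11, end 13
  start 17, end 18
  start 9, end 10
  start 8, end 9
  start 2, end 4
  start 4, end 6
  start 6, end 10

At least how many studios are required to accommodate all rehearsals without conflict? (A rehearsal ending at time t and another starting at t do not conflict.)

Count concurrent intervals with a sweep; the peak is the room count.
starts: [2, 4, 6, 8, 8, 9, 11, 14, 17]
ends:   [4, 6, 9, 10, 10, 11, 13, 15, 18]
s2→1 e4→0 s4→1 e6→0 s6→1 s8→2 s8→3  — peak 3.

3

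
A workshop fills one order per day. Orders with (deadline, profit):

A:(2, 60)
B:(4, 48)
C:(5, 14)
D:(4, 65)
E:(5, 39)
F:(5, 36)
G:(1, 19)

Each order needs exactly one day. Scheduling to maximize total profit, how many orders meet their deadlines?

Take jobs in profit order; each goes to the latest open slot no later than its deadline.
By profit: D(d4,65), A(d2,60), B(d4,48), E(d5,39), F(d5,36), G(d1,19), C(d5,14)
D→slot 4; A→slot 2; B→slot 3; E→slot 5; F→slot 1; G skipped; C skipped.
5 of 7 scheduled.

5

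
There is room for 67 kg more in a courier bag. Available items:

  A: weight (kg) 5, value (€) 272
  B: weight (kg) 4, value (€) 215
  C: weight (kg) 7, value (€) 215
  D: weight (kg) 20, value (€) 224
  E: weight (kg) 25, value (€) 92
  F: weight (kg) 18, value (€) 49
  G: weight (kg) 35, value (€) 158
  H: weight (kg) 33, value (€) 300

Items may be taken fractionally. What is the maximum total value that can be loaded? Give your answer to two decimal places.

1207.82

Greedy by value/weight ratio, highest first.
Ratios (sorted): A 54.40, B 53.75, C 30.71, D 11.20, H 9.09, G 4.51, E 3.68, F 2.72
take A (5 @ 272); take B (4 @ 215); take C (7 @ 215); take D (20 @ 224); take 31/33 of H → 281.82. Capacity used 67/67.
Total value = 1207.82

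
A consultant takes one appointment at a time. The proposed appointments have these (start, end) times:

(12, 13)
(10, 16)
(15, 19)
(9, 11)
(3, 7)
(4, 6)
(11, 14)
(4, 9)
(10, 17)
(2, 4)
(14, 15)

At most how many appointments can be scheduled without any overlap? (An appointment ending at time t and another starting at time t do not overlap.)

6

By end time: (2,4), (4,6), (3,7), (4,9), (9,11), (12,13), (11,14), (14,15), (10,16), (10,17), (15,19).
Pick (2,4); next start ≥ 4 → (4,6); next start ≥ 6 → (9,11); next start ≥ 11 → (12,13); next start ≥ 13 → (14,15); next start ≥ 15 → (15,19).
Selected 6 appointments.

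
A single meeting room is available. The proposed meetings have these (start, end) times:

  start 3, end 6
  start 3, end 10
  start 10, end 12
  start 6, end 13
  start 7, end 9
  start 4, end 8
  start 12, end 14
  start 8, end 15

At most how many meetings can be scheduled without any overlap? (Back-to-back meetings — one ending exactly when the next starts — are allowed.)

4

Greedy by earliest finish: after sorting by end time, pick each interval compatible with the last pick.
Sorted by end: (3,6)  (4,8)  (7,9)  (3,10)  (10,12)  (6,13)  (12,14)  (8,15)
take (3,6); take (7,9); take (10,12); skip (6,13); take (12,14).
Selected 4 meetings.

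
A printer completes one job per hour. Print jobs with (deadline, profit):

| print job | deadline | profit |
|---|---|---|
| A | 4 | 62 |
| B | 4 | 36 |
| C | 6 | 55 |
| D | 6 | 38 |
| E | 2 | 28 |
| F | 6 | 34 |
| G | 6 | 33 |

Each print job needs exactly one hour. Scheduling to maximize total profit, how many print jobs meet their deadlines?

6

Sort by profit descending; place each in the latest free slot ≤ its deadline.
Profit order: A=62 C=55 D=38 B=36 F=34 G=33 E=28
Assign: A→slot 4, C→slot 6, D→slot 5, B→slot 3, F→slot 2, G→slot 1, E skipped.
Slots: [1:G] [2:F] [3:B] [4:A] [5:D] [6:C]
6 of 7 scheduled.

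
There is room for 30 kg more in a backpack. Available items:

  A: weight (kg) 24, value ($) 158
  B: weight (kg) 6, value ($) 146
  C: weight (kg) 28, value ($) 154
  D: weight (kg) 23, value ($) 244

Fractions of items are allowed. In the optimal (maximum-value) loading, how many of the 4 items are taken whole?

Sort by value per unit weight and fill in that order.
Ratios (sorted): B 24.33, D 10.61, A 6.58, C 5.50
take B (6 @ 146); take D (23 @ 244); take 1/24 of A → 6.58. Capacity used 30/30.
2 item(s) taken whole; one partial (take 1/24 of A).

2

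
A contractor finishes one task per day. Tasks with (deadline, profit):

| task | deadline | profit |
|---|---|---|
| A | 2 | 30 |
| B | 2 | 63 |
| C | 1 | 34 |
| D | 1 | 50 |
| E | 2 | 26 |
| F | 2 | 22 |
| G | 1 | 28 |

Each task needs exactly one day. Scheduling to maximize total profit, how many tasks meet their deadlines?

By profit: B(d2,63), D(d1,50), C(d1,34), A(d2,30), G(d1,28), E(d2,26), F(d2,22)
B→slot 2; D→slot 1; C skipped; A skipped; G skipped; E skipped; F skipped.
2 of 7 scheduled.

2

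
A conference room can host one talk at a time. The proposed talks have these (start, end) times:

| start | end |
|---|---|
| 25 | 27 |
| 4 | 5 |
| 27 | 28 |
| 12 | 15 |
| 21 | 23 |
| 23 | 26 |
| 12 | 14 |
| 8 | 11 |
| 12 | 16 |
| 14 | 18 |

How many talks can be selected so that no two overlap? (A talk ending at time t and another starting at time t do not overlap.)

7

By end time: (4,5), (8,11), (12,14), (12,15), (12,16), (14,18), (21,23), (23,26), (25,27), (27,28).
Pick (4,5); next start ≥ 5 → (8,11); next start ≥ 11 → (12,14); next start ≥ 14 → (14,18); next start ≥ 18 → (21,23); next start ≥ 23 → (23,26); next start ≥ 26 → (27,28).
Selected 7 talks.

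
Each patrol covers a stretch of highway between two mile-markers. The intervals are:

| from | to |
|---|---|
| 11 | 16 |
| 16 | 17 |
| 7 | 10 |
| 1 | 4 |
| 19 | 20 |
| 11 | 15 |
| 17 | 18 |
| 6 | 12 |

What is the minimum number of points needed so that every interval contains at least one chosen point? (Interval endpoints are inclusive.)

By right end: [1,4]  [7,10]  [6,12]  [11,15]  [11,16]  [16,17]  [17,18]  [19,20]
[1,4] uncovered → point at 4; [7,10] uncovered → point at 10; [11,15] uncovered → point at 15; [16,17] uncovered → point at 17; [19,20] uncovered → point at 20.
Points: 4, 10, 15, 17, 20 (5 total).

5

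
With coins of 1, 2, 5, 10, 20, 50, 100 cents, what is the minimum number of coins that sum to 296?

Greedy: take as many of the largest coin as possible, then repeat with the remainder.
296 − 2×100→96 − 1×50→46 − 2×20→6 − 1×5→1 − 1×1→0
Total coins = 2 + 1 + 2 + 1 + 1 = 7

7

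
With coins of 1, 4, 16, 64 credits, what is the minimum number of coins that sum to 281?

8

281 − 4×64→25 − 1×16→9 − 2×4→1 − 1×1→0
Total coins = 4 + 1 + 2 + 1 = 8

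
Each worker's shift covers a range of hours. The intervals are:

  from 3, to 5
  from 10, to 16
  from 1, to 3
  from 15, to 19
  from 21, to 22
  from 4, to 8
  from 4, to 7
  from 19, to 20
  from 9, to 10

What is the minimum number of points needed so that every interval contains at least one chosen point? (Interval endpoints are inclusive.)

5

Process intervals by earliest right end; each time one isn't hit yet, stab at its right endpoint.
Sorted: [1,3] [3,5] [4,7] [4,8] [9,10] [10,16] [15,19] [19,20] [21,22]
{[1,3],[3,5]} hit by 3; {[4,7],[4,8]} hit by 7; {[9,10],[10,16]} hit by 10; {[15,19],[19,20]} hit by 19; {[21,22]} hit by 22.
Points: 3, 7, 10, 19, 22 (5 total).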